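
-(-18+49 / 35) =83 / 5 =16.60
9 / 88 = 0.10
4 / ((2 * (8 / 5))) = 5 / 4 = 1.25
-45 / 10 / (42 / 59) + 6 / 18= -503 / 84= -5.99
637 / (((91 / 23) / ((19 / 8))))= 3059 / 8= 382.38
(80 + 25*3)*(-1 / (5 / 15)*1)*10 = -4650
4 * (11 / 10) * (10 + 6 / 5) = 1232 / 25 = 49.28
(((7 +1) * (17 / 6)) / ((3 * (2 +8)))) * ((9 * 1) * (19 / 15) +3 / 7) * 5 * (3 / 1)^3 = 42228 / 35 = 1206.51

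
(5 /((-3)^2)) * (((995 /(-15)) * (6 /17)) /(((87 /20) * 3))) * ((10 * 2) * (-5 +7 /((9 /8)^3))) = 48556000 /29111157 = 1.67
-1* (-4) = 4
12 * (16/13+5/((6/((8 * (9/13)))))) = 912/13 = 70.15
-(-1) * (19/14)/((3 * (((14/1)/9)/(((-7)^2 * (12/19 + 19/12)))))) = 505/16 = 31.56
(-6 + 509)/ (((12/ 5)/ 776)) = 162636.67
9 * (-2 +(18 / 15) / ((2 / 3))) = -9 / 5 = -1.80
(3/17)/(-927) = -1/5253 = -0.00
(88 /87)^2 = 7744 /7569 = 1.02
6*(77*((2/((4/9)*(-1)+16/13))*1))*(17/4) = 459459/92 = 4994.12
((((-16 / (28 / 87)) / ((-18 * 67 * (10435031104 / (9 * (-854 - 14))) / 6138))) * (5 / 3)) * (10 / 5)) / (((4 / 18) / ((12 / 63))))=-41385465 / 76469212309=-0.00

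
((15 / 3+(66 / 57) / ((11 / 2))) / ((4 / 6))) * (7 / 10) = 2079 / 380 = 5.47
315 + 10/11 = 3475/11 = 315.91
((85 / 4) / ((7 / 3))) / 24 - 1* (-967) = 216693 / 224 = 967.38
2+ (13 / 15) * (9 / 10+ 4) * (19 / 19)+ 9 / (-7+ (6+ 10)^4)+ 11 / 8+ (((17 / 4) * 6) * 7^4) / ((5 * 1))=17842413491 / 1456200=12252.72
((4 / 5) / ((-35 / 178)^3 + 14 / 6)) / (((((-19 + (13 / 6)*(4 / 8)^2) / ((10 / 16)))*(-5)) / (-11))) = -2233341792 / 87159450385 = -0.03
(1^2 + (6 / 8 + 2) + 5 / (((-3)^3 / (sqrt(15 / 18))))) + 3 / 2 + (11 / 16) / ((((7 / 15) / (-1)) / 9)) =-897 / 112 - 5 * sqrt(30) / 162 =-8.18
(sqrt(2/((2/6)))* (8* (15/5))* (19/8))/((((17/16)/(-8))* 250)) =-3648* sqrt(6)/2125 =-4.21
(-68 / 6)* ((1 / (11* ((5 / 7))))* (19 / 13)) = -4522 / 2145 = -2.11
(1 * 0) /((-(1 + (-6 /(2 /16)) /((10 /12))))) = 0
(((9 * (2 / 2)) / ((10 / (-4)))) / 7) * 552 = -9936 / 35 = -283.89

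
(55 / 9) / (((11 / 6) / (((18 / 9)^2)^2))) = 160 / 3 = 53.33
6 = 6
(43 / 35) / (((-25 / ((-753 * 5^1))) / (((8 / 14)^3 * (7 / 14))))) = 1036128 / 60025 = 17.26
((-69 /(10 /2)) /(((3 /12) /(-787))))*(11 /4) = 597333 /5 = 119466.60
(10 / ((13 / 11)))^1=110 / 13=8.46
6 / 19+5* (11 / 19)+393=7528 / 19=396.21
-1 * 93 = -93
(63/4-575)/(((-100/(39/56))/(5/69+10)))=4042259/103040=39.23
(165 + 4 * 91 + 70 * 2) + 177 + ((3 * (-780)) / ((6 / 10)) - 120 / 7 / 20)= -21384 / 7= -3054.86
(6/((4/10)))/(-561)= -5/187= -0.03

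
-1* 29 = -29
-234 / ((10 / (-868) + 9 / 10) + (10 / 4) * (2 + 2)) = -42315 / 1969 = -21.49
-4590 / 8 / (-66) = 8.69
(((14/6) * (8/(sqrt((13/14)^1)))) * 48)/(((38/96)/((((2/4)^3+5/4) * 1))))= 3229.91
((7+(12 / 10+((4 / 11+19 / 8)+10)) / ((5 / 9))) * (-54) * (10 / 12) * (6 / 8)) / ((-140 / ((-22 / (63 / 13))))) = -2753283 / 78400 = -35.12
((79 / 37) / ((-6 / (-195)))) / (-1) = -5135 / 74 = -69.39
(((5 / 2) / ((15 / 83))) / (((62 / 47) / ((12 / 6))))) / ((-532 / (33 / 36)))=-42911 / 1187424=-0.04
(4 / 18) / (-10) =-1 / 45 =-0.02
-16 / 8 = -2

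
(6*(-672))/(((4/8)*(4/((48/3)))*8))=-4032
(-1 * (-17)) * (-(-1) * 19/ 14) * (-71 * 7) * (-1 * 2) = 22933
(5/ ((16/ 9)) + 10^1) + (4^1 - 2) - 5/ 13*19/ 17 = 50857/ 3536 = 14.38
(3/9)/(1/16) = 16/3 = 5.33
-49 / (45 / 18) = -98 / 5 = -19.60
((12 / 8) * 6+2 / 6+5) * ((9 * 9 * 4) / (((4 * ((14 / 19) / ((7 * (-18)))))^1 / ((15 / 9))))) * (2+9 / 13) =-11580975 / 13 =-890844.23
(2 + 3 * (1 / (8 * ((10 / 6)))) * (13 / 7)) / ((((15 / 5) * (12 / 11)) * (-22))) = -677 / 20160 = -0.03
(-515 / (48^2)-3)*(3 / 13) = -7427 / 9984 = -0.74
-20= -20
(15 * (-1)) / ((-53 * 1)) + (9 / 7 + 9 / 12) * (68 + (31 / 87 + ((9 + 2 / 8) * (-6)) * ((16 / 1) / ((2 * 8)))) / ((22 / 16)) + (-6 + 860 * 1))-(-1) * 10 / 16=1700623341 / 946792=1796.20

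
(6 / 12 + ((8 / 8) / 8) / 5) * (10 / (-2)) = -21 / 8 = -2.62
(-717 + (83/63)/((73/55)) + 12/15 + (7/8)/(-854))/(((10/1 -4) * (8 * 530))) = -16051508339/570952972800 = -0.03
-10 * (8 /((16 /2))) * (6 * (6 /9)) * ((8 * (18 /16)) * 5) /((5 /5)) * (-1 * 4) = 7200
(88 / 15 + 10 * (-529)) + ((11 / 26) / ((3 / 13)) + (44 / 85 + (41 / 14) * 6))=-6264411 / 1190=-5264.21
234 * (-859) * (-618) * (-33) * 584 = -2394000756576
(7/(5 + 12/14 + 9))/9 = 49/936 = 0.05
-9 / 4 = -2.25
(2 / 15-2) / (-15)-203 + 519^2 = 60560578 / 225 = 269158.12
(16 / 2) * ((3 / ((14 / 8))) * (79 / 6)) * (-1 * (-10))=12640 / 7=1805.71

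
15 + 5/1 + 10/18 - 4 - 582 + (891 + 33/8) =23737/72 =329.68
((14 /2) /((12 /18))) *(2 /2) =21 /2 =10.50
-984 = -984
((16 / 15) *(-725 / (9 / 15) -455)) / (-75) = 15968 / 675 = 23.66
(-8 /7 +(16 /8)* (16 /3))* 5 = 47.62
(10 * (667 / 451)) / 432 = 3335 / 97416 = 0.03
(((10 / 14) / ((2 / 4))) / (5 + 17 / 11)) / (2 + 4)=55 / 1512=0.04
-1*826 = -826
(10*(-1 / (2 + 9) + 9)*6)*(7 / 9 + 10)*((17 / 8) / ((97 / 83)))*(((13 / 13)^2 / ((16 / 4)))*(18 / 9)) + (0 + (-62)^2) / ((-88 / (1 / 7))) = 1208491 / 231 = 5231.56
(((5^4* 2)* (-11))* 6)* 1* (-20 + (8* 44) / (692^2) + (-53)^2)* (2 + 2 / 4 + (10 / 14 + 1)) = -203149987301250 / 209503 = -969675791.28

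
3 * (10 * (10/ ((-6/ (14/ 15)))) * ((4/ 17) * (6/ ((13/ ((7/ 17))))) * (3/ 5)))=-1.25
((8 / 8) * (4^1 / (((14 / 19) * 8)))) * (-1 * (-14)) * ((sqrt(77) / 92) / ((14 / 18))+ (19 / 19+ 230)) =2195.66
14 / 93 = 0.15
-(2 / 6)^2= -1 / 9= -0.11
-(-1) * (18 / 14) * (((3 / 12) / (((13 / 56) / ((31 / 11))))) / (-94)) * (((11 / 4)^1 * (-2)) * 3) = 837 / 1222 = 0.68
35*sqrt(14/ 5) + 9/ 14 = 9/ 14 + 7*sqrt(70) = 59.21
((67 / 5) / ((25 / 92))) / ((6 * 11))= 3082 / 4125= 0.75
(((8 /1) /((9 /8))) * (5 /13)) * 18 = 640 /13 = 49.23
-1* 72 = -72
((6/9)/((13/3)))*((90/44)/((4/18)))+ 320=91925/286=321.42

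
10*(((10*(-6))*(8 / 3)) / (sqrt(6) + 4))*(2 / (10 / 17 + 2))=-5440 / 11 + 1360*sqrt(6) / 11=-191.70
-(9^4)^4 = -1853020188851841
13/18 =0.72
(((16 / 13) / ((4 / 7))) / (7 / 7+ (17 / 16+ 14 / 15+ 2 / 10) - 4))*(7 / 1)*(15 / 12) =-58800 / 2509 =-23.44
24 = 24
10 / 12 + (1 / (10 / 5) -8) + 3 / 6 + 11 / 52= -929 / 156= -5.96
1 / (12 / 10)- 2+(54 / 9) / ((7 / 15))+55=2801 / 42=66.69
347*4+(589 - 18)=1959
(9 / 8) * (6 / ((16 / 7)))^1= 189 / 64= 2.95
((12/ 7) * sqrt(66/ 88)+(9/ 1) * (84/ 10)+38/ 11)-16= 6 * sqrt(3)/ 7+3468/ 55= 64.54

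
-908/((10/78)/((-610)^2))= -2635361040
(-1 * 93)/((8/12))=-279/2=-139.50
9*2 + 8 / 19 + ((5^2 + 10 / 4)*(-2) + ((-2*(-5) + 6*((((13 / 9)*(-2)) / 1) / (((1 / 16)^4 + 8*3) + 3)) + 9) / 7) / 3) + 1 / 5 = -53715124127 / 1512899415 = -35.50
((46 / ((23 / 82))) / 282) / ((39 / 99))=902 / 611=1.48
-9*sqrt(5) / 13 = -1.55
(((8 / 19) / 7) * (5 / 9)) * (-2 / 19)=-80 / 22743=-0.00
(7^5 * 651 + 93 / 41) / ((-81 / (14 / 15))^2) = 1953883624 / 1345005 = 1452.70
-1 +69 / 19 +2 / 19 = 52 / 19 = 2.74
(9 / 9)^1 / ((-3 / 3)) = -1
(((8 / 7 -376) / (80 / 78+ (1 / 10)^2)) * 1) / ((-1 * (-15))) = -682240 / 28273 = -24.13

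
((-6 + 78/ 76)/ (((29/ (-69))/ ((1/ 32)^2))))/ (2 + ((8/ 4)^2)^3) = 4347/ 24825856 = 0.00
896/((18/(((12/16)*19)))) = 2128/3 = 709.33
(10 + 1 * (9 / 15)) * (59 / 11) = 3127 / 55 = 56.85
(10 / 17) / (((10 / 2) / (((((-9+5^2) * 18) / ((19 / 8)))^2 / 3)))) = 3538944 / 6137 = 576.66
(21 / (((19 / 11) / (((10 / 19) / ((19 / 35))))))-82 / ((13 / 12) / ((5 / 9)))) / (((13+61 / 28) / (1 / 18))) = -22667708 / 204638265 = -0.11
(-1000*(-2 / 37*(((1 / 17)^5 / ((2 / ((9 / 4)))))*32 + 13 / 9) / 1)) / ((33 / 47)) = 1735095710000 / 15602808573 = 111.20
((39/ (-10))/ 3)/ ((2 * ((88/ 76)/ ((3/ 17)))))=-741/ 7480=-0.10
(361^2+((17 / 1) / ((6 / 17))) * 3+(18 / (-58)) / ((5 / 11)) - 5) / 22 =5929.99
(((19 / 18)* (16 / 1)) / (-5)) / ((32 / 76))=-361 / 45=-8.02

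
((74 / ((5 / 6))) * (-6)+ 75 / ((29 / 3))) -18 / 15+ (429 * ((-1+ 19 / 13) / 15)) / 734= -28002978 / 53215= -526.22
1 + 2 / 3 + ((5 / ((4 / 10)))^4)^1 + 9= 1172387 / 48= 24424.73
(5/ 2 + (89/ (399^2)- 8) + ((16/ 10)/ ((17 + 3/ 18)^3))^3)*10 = -285587612798366319354392371/ 5193029890969989171454575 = -54.99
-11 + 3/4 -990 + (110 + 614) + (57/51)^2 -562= -967573/1156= -837.00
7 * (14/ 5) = 98/ 5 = 19.60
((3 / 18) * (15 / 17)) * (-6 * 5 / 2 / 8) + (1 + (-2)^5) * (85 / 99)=-724145 / 26928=-26.89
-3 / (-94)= 3 / 94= 0.03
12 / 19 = 0.63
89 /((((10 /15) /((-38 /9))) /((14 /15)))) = -23674 /45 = -526.09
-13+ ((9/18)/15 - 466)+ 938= 13771/30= 459.03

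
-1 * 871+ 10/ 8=-3479/ 4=-869.75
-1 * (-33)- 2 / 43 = 1417 / 43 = 32.95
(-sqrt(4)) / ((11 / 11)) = -2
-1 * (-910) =910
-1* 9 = -9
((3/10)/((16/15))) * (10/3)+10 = 175/16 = 10.94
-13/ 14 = -0.93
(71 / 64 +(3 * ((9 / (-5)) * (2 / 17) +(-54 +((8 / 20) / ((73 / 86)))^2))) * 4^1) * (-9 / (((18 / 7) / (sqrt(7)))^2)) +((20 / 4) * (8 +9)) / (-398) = 6398743081885457 / 1038413203200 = 6162.04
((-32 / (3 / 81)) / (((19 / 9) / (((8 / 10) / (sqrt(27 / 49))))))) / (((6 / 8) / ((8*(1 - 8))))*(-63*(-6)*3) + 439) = -387072*sqrt(3) / 644195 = -1.04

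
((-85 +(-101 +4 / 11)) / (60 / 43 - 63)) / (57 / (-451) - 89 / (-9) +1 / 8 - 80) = -86401104 / 2010319919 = -0.04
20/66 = 10/33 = 0.30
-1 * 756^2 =-571536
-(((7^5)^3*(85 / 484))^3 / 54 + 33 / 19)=-1248596688403700702464473946504098626840367553 / 116327781504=-10733435059627325242388160000000000.00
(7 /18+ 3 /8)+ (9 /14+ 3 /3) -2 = 205 /504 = 0.41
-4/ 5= -0.80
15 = 15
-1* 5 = -5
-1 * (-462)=462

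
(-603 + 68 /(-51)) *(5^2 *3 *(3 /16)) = -135975 /16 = -8498.44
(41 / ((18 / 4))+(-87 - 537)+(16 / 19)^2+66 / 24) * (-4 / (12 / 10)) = 39730705 / 19494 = 2038.10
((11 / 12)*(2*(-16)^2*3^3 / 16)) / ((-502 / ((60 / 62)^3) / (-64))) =684288000 / 7477541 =91.51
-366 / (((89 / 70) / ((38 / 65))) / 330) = -64254960 / 1157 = -55535.83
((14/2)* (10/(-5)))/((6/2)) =-14/3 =-4.67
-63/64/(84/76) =-57/64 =-0.89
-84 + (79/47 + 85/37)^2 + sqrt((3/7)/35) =-206167440/3024121 + sqrt(15)/35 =-68.06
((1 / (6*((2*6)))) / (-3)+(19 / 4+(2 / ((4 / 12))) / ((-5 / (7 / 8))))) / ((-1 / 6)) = -22.17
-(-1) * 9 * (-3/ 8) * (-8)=27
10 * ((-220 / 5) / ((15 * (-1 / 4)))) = 352 / 3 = 117.33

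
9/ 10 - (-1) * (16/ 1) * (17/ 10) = 281/ 10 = 28.10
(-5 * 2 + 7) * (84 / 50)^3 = -222264 / 15625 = -14.22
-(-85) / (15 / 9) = 51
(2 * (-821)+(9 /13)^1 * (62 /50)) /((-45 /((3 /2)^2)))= 533371 /6500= 82.06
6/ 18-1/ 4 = 1/ 12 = 0.08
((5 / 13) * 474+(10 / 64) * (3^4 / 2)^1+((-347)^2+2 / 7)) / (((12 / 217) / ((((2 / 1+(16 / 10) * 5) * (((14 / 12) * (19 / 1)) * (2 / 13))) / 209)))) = 84673676675 / 237952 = 355843.52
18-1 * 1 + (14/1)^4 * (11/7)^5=2576935/7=368133.57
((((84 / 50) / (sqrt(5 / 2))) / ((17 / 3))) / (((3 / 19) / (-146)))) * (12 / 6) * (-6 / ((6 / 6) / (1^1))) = 1398096 * sqrt(10) / 2125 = 2080.55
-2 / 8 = -1 / 4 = -0.25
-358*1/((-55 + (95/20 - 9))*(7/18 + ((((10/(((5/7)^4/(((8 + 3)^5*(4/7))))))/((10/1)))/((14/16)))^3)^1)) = 2097656250000/22899608039406092312829921529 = 0.00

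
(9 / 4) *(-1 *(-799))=7191 / 4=1797.75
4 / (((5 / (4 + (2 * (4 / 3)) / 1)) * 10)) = 8 / 15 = 0.53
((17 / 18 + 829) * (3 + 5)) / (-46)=-29878 / 207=-144.34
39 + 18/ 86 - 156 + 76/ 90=-224356/ 1935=-115.95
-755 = -755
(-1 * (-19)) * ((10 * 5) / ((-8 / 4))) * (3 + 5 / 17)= -26600 / 17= -1564.71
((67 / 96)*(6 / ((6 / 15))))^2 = 112225 / 1024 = 109.59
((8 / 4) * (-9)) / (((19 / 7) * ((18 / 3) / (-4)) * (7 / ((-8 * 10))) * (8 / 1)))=-120 / 19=-6.32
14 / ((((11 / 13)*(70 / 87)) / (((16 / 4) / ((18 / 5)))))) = 754 / 33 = 22.85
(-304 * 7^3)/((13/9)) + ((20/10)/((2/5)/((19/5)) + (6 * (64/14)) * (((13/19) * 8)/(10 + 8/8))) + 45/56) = -528729667619/7324408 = -72187.36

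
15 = 15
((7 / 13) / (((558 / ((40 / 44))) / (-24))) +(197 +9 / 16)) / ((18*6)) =42033659 / 22980672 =1.83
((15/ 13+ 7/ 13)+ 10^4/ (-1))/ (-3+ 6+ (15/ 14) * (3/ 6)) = -404376/ 143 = -2827.80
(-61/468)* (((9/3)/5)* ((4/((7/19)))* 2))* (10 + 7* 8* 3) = -412604/1365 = -302.27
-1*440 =-440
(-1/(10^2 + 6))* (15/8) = -15/848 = -0.02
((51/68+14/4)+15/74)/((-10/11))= -7249/1480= -4.90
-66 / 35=-1.89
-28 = -28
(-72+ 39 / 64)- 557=-628.39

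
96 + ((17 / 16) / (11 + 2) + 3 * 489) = 325121 / 208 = 1563.08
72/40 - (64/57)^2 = 8761/16245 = 0.54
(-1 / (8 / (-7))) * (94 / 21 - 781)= -16307 / 24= -679.46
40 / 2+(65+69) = 154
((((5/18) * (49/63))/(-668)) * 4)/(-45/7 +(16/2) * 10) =-49/2786562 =-0.00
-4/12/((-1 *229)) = 1/687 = 0.00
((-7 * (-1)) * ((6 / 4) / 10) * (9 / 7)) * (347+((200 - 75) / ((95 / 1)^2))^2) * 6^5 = 2373581473056 / 651605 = 3642669.21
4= 4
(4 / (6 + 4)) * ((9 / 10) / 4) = 9 / 100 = 0.09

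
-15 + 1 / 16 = -239 / 16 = -14.94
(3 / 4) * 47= 141 / 4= 35.25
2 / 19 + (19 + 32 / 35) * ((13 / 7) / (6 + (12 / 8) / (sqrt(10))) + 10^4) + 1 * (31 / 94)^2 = 781452337310047 / 3923952732 -18122 * sqrt(10) / 116865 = 199148.78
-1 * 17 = -17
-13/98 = -0.13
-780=-780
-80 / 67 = -1.19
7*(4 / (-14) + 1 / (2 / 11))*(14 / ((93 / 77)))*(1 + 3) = 1692.34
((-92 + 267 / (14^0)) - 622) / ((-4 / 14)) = 3129 / 2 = 1564.50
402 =402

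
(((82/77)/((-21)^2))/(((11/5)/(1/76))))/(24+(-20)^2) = 205/6018267024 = 0.00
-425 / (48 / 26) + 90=-140.21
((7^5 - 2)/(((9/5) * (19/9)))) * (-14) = -1176350/19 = -61913.16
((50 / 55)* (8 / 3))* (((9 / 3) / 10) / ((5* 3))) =8 / 165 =0.05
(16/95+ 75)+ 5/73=75.24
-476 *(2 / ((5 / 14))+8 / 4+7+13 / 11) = -413168 / 55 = -7512.15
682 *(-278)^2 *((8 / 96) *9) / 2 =19765383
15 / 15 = 1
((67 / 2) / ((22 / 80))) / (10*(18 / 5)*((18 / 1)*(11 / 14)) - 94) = 4690 / 15983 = 0.29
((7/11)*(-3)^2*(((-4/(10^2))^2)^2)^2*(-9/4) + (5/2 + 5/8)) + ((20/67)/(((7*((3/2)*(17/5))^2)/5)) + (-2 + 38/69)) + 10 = 4401821530882490017367/376741768798828125000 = 11.68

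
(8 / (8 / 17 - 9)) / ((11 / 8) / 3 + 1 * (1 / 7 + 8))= -1344 / 12325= -0.11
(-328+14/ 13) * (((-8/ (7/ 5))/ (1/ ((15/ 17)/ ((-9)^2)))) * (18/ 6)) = 50000/ 819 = 61.05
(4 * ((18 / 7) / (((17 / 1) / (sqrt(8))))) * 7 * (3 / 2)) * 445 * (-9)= -865080 * sqrt(2) / 17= -71965.17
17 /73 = 0.23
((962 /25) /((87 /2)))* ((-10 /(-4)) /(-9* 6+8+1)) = -962 /19575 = -0.05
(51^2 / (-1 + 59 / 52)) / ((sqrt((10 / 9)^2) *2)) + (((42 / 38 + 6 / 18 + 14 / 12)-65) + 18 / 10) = 8634.18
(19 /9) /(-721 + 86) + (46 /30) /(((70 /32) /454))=318.23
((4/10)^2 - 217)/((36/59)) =-106613/300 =-355.38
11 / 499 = 0.02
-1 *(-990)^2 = -980100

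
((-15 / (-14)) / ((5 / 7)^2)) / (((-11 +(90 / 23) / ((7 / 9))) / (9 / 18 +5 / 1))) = -37191 / 19220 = -1.94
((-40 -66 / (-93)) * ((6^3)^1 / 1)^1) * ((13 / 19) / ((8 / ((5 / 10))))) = -213759 / 589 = -362.92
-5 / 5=-1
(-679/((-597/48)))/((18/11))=59752/1791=33.36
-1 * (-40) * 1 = 40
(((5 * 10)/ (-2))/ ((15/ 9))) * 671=-10065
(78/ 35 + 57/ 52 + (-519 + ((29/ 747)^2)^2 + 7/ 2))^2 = 262323.51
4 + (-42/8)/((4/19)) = -335/16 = -20.94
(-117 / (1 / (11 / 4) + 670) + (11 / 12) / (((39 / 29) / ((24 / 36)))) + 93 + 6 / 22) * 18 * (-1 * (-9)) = 2663537700 / 175747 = 15155.52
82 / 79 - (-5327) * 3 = 1262581 / 79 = 15982.04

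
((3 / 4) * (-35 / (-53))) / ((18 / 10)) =175 / 636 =0.28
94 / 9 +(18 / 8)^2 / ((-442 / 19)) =650917 / 63648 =10.23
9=9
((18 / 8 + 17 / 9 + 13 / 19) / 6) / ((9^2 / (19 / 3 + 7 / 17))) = 141857 / 2119203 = 0.07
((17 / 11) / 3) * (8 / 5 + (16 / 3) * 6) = 952 / 55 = 17.31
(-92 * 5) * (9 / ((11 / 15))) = -62100 / 11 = -5645.45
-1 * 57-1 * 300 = -357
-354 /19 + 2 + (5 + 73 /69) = -13862 /1311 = -10.57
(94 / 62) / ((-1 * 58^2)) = -47 / 104284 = -0.00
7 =7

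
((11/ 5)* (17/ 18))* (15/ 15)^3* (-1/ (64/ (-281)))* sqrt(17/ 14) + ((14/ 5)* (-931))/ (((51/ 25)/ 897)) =-19485830/ 17 + 52547* sqrt(238)/ 80640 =-1146215.24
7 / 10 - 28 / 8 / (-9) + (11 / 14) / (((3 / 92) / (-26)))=-196997 / 315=-625.39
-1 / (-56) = 1 / 56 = 0.02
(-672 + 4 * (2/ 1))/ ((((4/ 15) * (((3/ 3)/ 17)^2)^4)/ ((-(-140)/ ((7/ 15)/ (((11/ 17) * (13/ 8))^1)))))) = -5479098423566625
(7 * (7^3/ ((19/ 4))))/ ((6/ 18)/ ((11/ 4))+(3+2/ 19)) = 45276/ 289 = 156.66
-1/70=-0.01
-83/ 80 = -1.04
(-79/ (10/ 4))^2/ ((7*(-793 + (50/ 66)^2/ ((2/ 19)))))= -54371592/ 300173825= -0.18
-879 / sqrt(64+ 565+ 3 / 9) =-879 * sqrt(354) / 472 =-35.04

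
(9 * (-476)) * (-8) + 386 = 34658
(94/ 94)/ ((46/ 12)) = 6/ 23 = 0.26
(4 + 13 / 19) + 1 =5.68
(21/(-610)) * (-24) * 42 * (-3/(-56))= 567/305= 1.86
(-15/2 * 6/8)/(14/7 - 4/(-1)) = -0.94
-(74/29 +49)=-1495/29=-51.55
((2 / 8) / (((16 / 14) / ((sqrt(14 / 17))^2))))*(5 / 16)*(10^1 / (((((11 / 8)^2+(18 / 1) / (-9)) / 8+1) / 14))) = 13720 / 1717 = 7.99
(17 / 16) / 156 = 17 / 2496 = 0.01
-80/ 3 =-26.67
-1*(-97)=97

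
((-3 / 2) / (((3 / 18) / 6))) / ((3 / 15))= -270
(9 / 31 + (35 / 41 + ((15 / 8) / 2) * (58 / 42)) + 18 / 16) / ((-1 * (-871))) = 507289 / 123988592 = 0.00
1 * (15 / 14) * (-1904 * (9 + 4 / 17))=-18840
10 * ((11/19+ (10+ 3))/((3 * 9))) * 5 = 25.15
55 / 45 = 11 / 9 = 1.22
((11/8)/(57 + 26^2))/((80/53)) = 583/469120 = 0.00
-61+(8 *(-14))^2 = 12483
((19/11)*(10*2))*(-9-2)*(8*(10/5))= -6080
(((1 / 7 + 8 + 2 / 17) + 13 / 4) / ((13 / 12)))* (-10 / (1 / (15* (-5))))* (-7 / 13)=-12327750 / 2873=-4290.90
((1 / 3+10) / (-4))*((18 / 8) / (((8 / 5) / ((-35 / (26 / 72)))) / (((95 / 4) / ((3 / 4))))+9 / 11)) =-51022125 / 7177424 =-7.11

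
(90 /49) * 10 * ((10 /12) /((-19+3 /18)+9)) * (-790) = 3555000 /2891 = 1229.68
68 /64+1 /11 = 203 /176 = 1.15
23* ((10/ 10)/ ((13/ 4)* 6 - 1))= 1.24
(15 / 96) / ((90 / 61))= 61 / 576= 0.11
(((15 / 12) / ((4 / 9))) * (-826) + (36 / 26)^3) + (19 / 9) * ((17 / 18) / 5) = -16514920021 / 7118280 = -2320.07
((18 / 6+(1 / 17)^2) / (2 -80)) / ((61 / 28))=-12152 / 687531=-0.02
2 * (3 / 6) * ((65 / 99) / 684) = 65 / 67716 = 0.00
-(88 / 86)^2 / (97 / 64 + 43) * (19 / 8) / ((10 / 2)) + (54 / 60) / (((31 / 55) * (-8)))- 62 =-73884600197 / 1187649680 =-62.21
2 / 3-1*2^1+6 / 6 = -1 / 3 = -0.33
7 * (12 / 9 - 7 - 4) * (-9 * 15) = 9135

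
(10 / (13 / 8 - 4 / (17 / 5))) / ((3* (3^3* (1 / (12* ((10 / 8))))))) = 6800 / 1647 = 4.13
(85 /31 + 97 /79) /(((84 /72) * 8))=14583 /34286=0.43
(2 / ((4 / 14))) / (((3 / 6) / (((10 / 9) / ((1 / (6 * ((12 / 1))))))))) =1120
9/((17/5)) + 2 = 79/17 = 4.65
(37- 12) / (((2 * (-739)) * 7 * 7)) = -25 / 72422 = -0.00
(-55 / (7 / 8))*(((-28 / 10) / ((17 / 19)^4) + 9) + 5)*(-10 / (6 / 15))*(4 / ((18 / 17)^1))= 2528099200 / 44217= 57174.82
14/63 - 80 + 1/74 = -53123/666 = -79.76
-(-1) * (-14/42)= -1/3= -0.33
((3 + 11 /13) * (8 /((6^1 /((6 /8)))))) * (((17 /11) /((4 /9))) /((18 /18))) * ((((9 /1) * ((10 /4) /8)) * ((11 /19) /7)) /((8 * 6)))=57375 /885248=0.06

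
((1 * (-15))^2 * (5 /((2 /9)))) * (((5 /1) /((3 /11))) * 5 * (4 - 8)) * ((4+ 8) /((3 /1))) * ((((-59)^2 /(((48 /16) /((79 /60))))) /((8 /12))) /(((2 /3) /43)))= -2195007643125 /2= -1097503821562.50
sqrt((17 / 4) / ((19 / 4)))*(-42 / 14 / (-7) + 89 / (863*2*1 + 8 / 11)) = 63835*sqrt(323) / 2526202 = 0.45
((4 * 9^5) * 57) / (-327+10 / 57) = -767400804 / 18629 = -41193.88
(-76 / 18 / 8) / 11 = -0.05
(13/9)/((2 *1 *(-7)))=-0.10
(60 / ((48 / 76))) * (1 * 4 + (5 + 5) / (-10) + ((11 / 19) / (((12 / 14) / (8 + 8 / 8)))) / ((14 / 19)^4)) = 24631125 / 10976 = 2244.09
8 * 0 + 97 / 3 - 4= 85 / 3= 28.33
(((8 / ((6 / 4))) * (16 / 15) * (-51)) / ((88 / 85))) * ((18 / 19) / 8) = -33.19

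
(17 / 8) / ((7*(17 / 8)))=1 / 7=0.14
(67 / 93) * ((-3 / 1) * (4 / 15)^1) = -268 / 465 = -0.58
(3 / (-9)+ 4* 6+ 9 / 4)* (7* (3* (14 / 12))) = 15239 / 24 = 634.96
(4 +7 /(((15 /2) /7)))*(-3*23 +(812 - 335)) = 21488 /5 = 4297.60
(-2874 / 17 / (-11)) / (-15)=-958 / 935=-1.02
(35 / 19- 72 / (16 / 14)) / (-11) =1162 / 209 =5.56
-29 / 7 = -4.14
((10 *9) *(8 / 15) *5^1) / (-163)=-240 / 163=-1.47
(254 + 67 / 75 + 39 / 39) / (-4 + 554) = 9596 / 20625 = 0.47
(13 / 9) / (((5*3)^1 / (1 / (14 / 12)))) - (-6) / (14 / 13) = 1781 / 315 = 5.65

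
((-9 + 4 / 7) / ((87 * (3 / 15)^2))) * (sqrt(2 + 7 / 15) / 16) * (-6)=295 * sqrt(555) / 4872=1.43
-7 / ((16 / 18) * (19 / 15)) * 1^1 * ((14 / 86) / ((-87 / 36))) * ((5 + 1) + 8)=138915 / 23693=5.86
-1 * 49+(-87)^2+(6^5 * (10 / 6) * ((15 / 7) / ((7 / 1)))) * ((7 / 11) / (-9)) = 557440 / 77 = 7239.48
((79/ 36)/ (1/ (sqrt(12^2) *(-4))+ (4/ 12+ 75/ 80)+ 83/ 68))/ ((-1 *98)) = -1343/ 148176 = -0.01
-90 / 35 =-2.57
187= 187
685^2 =469225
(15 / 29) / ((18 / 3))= 5 / 58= 0.09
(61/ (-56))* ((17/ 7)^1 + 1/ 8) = -8723/ 3136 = -2.78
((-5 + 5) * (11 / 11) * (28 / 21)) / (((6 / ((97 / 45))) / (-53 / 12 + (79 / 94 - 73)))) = 0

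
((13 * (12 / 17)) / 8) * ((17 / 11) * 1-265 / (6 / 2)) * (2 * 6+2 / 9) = -186160 / 153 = -1216.73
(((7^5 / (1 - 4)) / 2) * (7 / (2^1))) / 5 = -117649 / 60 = -1960.82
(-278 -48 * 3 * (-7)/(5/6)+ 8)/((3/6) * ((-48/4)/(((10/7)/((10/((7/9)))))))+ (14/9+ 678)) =21141/14075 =1.50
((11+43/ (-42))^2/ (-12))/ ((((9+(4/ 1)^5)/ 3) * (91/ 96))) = -351122/ 13818441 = -0.03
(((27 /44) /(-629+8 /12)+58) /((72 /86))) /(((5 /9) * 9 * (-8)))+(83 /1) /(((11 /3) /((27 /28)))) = 16800969061 /836035200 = 20.10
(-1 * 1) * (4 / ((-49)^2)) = -4 / 2401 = -0.00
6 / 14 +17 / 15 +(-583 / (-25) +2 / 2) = 13588 / 525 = 25.88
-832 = -832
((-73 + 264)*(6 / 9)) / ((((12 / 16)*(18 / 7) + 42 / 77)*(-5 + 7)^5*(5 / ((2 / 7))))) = 2101 / 22860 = 0.09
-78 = -78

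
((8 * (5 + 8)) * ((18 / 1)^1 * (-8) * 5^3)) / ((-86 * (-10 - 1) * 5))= -187200 / 473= -395.77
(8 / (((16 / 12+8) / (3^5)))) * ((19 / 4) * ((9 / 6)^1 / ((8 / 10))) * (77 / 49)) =2285415 / 784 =2915.07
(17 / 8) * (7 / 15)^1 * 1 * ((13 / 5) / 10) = 1547 / 6000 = 0.26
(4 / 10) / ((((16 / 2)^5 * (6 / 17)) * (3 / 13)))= 221 / 1474560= 0.00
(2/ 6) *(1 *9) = 3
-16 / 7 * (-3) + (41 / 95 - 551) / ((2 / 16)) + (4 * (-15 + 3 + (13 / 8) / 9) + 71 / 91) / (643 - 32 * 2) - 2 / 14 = -396244036159 / 90098190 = -4397.91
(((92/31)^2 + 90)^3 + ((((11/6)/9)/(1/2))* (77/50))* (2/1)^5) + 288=578072411415269512/599064984675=964957.77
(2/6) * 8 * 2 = 16/3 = 5.33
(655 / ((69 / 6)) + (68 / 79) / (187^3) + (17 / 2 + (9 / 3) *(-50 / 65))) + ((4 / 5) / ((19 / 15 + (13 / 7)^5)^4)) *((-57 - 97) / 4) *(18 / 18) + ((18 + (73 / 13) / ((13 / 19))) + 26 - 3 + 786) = 63800179769917633661324691596232125162645 / 71018830038601056635241729664536221696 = 898.36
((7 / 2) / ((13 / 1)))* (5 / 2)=35 / 52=0.67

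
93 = 93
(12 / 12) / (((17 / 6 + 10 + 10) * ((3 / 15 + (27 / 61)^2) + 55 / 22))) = 74420 / 4920903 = 0.02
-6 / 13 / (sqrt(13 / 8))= -12 * sqrt(26) / 169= -0.36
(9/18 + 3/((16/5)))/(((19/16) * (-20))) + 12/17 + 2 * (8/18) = 89201/58140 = 1.53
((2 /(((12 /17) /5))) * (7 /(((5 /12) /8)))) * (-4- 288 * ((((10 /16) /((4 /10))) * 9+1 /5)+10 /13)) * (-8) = 4290153728 /65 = 66002365.05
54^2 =2916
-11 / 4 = -2.75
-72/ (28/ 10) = -180/ 7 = -25.71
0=0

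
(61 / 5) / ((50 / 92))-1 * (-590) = 76556 / 125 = 612.45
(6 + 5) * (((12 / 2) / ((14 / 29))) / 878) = 957 / 6146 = 0.16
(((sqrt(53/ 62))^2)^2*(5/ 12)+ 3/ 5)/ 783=208609/ 180591120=0.00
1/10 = 0.10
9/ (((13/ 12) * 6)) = 18/ 13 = 1.38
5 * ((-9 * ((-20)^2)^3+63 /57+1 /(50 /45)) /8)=-109439999619 /304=-359999998.75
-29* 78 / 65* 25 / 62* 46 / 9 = -6670 / 93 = -71.72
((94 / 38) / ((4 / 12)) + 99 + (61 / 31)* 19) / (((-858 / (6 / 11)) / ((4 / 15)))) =-338812 / 13897455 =-0.02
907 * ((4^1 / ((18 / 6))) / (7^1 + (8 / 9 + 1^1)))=2721 / 20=136.05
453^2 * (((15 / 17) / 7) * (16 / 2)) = 24625080 / 119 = 206933.45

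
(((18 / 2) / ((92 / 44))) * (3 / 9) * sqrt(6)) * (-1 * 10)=-330 * sqrt(6) / 23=-35.14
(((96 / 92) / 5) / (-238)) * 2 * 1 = -24 / 13685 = -0.00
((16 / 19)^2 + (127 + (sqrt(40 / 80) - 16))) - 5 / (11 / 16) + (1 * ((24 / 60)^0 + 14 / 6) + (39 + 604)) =sqrt(2) / 2 + 8943920 / 11913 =751.48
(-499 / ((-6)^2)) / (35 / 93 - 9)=1.61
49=49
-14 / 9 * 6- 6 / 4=-65 / 6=-10.83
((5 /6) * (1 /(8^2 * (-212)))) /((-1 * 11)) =5 /895488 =0.00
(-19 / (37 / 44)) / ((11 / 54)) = -4104 / 37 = -110.92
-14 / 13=-1.08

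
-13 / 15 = -0.87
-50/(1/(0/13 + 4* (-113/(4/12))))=67800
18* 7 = 126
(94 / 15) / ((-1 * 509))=-94 / 7635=-0.01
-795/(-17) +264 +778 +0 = 18509/17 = 1088.76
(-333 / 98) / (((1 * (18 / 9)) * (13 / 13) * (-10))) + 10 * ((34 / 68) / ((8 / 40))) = 49333 / 1960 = 25.17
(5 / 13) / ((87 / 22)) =110 / 1131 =0.10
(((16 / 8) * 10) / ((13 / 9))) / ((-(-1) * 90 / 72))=144 / 13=11.08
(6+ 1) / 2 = 7 / 2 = 3.50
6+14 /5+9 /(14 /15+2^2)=3931 /370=10.62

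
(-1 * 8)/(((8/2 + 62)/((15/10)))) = -2/11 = -0.18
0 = 0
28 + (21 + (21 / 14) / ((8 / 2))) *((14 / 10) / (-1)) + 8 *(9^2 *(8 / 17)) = 206051 / 680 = 303.02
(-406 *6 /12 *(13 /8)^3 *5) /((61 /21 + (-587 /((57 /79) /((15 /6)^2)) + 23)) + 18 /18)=177950409 /206651776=0.86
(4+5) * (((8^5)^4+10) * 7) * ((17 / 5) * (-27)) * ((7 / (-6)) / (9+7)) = 38895536340168893343189 / 80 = 486194204252111166789.86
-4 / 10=-2 / 5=-0.40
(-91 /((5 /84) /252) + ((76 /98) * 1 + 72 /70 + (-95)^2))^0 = 1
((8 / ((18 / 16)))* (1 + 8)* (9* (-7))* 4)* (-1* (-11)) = -177408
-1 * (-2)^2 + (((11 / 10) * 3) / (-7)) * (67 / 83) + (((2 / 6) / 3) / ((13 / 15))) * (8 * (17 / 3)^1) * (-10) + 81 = 12575603 / 679770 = 18.50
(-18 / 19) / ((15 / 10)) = -12 / 19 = -0.63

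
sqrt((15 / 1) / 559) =sqrt(8385) / 559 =0.16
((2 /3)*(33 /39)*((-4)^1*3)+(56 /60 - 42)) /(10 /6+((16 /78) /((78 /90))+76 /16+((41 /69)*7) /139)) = -1550724032 /216655665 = -7.16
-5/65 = -1/13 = -0.08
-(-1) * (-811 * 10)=-8110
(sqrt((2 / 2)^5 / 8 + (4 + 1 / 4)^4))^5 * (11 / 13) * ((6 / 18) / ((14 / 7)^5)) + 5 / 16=5 / 16 + 25597380633 * sqrt(83553) / 436207616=16962.56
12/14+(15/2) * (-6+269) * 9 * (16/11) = 1988346/77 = 25822.68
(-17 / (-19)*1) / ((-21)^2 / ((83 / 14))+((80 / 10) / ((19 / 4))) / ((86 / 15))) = 60673 / 5064078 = 0.01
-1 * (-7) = 7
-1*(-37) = 37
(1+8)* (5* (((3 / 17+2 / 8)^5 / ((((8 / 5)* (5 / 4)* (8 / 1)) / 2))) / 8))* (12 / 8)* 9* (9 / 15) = 0.08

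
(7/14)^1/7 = 1/14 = 0.07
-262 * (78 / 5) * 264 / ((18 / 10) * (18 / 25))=-7493200 / 9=-832577.78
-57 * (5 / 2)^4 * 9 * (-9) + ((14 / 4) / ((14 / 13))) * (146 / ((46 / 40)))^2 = 232734.93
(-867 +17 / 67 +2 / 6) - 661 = -1527.41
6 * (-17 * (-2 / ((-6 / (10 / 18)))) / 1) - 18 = -332 / 9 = -36.89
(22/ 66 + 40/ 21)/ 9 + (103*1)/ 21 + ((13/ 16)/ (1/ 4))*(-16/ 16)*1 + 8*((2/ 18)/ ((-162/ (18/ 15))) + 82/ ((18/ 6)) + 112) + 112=1228.56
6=6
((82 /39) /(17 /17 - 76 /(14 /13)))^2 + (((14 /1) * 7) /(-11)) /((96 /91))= -536113053721 /63489192624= -8.44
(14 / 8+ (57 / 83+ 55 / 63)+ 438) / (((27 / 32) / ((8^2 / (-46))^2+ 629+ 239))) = 33982474122080 / 74685807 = 455005.78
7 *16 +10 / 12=677 / 6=112.83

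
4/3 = 1.33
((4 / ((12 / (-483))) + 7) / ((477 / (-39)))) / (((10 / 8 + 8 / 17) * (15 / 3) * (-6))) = -5236 / 21465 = -0.24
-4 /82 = -2 /41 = -0.05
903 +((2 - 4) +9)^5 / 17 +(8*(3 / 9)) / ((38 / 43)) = 1835930 / 969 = 1894.66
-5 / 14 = -0.36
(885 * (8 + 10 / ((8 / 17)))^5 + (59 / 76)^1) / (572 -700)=-368660137218059 / 2490368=-148034401.83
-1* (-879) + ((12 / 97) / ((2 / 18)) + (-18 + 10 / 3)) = 251845 / 291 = 865.45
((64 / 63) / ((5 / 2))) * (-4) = -512 / 315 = -1.63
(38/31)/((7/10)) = 380/217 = 1.75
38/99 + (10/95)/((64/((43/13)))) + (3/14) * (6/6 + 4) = 8000983/5477472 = 1.46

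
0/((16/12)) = 0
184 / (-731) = -184 / 731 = -0.25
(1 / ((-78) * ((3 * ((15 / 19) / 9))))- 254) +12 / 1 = -94399 / 390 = -242.05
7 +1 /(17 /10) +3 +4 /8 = 377 /34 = 11.09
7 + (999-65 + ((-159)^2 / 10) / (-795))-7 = 46541 / 50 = 930.82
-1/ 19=-0.05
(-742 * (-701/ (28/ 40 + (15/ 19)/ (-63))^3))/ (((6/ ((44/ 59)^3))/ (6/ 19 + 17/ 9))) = 79551665570711488000/ 326054430169481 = 243982.78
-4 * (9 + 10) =-76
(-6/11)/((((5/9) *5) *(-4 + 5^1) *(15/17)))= -306/1375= -0.22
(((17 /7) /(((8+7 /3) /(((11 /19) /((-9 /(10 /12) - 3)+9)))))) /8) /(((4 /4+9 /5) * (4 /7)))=-4675 /2110976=-0.00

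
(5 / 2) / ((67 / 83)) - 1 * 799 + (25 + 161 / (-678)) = -17514913 / 22713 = -771.14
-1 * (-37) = 37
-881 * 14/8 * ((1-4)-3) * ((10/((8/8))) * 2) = 185010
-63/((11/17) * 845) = -1071/9295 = -0.12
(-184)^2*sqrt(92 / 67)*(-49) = -3317888*sqrt(1541) / 67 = -1943964.09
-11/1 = -11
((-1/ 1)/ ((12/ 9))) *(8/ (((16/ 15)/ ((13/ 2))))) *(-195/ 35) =22815/ 112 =203.71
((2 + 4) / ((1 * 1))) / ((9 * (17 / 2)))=4 / 51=0.08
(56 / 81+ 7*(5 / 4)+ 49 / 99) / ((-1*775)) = -35413 / 2762100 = -0.01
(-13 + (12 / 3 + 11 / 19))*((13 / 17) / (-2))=1040 / 323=3.22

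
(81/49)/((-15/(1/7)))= -27/1715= -0.02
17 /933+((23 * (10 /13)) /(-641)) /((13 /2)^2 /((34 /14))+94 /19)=423595681 /24938610749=0.02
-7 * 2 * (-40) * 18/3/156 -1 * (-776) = 797.54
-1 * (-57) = 57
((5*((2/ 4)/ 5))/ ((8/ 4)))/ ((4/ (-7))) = -7/ 16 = -0.44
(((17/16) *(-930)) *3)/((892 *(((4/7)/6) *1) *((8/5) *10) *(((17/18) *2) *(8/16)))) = -263655/114176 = -2.31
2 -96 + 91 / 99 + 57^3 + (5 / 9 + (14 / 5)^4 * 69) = 11715511571 / 61875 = 189341.60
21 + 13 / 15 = 328 / 15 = 21.87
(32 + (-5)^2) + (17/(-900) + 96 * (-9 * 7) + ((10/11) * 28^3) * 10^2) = 19697488913/9900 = 1989645.34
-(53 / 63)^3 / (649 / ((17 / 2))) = -0.01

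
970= 970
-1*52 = -52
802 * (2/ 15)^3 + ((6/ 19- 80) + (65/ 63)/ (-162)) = -1885560163/ 24239250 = -77.79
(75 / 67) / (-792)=-25 / 17688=-0.00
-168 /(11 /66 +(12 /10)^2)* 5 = -126000 /241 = -522.82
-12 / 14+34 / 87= -284 / 609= -0.47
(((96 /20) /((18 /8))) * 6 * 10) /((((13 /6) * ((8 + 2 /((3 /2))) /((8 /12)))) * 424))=48 /4823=0.01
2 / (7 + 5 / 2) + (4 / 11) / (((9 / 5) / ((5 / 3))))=3088 / 5643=0.55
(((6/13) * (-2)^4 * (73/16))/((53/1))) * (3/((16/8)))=657/689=0.95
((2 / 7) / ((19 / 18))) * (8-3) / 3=60 / 133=0.45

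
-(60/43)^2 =-3600/1849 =-1.95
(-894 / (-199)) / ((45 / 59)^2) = 7.72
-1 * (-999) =999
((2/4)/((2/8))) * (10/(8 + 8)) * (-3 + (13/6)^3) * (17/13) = 131665/11232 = 11.72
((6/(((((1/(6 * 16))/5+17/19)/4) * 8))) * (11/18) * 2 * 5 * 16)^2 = 7156695040000/66896041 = 106982.34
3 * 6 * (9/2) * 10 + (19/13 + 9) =10666/13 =820.46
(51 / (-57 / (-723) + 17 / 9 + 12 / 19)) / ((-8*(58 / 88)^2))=-254313081 / 45043960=-5.65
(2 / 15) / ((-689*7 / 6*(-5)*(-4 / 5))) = -1 / 24115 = -0.00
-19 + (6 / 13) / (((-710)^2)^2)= -31383426034997 / 1651759265000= -19.00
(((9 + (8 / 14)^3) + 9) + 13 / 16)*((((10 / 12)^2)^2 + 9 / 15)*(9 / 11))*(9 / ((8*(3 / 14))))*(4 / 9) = 731224471 / 18627840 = 39.25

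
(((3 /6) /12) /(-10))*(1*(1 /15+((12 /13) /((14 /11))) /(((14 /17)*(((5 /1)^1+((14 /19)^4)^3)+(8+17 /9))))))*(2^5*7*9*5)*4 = -129772569620644598524 /6144453281210939695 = -21.12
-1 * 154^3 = -3652264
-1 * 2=-2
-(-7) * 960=6720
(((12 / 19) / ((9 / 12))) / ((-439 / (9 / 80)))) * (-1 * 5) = 0.00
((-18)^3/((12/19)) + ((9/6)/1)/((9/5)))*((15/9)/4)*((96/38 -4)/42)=276995/2052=134.99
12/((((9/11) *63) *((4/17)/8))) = 1496/189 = 7.92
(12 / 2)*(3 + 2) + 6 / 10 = 153 / 5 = 30.60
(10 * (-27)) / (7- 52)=6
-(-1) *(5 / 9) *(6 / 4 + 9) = 35 / 6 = 5.83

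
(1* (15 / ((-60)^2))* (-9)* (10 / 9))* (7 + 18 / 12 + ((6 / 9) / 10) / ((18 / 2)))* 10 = -2297 / 648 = -3.54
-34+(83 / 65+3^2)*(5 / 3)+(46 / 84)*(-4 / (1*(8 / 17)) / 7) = -134051 / 7644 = -17.54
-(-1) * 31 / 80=31 / 80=0.39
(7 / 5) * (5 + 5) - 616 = -602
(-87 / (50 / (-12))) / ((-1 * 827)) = -522 / 20675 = -0.03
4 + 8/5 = 28/5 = 5.60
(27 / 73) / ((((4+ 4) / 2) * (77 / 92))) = 621 / 5621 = 0.11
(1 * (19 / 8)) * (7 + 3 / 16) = 2185 / 128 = 17.07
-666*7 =-4662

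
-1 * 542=-542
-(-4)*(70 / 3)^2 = 19600 / 9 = 2177.78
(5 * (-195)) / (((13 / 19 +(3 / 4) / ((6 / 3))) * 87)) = -49400 / 4669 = -10.58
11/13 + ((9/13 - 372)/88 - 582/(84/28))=-225795/1144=-197.37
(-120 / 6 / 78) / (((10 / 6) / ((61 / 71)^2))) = -0.11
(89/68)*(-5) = -445/68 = -6.54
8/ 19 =0.42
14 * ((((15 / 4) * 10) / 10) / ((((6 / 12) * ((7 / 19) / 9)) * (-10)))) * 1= -513 / 2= -256.50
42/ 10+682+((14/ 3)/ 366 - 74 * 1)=1680524/ 2745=612.21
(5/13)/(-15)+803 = 31316/39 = 802.97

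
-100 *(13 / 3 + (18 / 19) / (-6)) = -23800 / 57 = -417.54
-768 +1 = -767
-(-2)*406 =812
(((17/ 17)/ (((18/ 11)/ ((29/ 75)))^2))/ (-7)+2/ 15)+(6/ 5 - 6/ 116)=471202681/ 369967500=1.27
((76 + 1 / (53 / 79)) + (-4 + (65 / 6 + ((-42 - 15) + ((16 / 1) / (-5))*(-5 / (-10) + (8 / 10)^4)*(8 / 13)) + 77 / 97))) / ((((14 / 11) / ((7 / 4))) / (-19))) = -6894958623223 / 10024950000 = -687.78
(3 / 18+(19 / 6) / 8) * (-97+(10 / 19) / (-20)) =-33183 / 608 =-54.58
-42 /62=-21 /31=-0.68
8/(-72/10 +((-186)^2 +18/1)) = 20/86517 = 0.00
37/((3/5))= 185/3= 61.67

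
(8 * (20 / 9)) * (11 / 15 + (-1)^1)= -128 / 27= -4.74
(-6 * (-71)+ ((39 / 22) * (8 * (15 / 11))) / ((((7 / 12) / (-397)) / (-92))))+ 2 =1025956436 / 847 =1211282.69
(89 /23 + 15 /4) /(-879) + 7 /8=140117 /161736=0.87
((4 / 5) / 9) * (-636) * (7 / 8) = -742 / 15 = -49.47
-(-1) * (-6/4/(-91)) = 3/182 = 0.02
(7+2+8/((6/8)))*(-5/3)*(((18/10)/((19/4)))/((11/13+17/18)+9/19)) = -55224/10067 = -5.49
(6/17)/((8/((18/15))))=9/170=0.05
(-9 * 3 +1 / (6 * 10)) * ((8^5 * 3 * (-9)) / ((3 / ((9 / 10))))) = 179048448 / 25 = 7161937.92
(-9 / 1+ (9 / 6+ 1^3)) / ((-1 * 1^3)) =13 / 2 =6.50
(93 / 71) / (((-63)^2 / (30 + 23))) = 1643 / 93933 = 0.02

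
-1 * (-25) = 25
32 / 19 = 1.68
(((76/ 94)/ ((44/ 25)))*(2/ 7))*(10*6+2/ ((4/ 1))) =5225/ 658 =7.94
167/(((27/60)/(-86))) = -287240/9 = -31915.56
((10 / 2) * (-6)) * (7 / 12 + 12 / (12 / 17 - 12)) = 115 / 8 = 14.38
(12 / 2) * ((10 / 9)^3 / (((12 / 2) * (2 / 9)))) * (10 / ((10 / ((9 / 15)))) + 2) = 1300 / 81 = 16.05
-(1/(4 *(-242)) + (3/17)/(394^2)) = 659027/638640904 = 0.00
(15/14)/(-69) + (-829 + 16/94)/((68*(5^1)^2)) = -1294301/2572780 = -0.50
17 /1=17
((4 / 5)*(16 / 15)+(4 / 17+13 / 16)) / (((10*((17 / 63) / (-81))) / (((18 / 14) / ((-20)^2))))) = -84818421 / 462400000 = -0.18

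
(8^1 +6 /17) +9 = 295 /17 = 17.35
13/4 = 3.25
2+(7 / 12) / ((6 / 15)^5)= 58.97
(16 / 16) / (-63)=-1 / 63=-0.02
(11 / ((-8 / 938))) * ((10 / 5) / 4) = -5159 / 8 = -644.88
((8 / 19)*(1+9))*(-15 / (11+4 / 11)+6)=1872 / 95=19.71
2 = 2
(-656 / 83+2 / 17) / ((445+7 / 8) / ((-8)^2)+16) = -5624832 / 16591949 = -0.34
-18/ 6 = -3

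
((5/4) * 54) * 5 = 675/2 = 337.50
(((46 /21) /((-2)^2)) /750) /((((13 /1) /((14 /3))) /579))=4439 /29250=0.15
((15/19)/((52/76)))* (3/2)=45/26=1.73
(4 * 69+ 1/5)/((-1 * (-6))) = 1381/30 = 46.03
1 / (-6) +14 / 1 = 83 / 6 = 13.83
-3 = -3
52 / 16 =13 / 4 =3.25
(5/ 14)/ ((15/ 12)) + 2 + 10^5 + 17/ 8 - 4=100000.41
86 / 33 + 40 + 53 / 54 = 25891 / 594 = 43.59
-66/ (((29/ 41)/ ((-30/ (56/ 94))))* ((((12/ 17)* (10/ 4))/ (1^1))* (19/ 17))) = 18377799/ 7714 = 2382.40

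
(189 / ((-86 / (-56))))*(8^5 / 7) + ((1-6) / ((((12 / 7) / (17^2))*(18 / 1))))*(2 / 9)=24078540031 / 41796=576096.76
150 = 150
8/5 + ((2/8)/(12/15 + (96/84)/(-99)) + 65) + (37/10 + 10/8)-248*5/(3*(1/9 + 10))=154079547/4972240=30.99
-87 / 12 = -29 / 4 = -7.25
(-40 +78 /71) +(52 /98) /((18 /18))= -133492 /3479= -38.37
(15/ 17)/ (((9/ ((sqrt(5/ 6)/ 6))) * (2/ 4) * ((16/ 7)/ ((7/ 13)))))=245 * sqrt(30)/ 190944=0.01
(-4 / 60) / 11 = -1 / 165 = -0.01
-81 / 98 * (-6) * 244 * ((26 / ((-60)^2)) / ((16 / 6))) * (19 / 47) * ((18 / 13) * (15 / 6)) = 844911 / 184240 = 4.59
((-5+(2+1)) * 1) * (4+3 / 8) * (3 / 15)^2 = -7 / 20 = -0.35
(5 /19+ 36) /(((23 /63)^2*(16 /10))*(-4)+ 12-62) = -13673205 /19174382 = -0.71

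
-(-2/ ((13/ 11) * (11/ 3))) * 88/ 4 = 132/ 13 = 10.15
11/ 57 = 0.19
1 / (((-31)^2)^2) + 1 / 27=923548 / 24935067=0.04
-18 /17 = -1.06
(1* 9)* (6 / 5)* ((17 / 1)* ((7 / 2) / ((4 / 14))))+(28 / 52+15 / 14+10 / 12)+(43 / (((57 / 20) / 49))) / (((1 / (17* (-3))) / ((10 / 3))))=-2134090151 / 17290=-123429.16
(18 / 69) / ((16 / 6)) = 9 / 92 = 0.10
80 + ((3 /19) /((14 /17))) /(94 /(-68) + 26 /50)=7777445 /97489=79.78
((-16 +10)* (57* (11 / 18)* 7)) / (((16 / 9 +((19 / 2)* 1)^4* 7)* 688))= -13167 / 353050597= -0.00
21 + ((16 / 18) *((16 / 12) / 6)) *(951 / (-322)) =20.42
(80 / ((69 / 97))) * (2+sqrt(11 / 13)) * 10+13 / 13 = 77600 * sqrt(143) / 897+155269 / 69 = 3284.79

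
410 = 410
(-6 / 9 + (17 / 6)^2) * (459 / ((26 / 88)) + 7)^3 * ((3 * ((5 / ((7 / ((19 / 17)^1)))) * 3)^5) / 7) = 1386763514323062513098765625 / 1467989317424084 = 944668668813.24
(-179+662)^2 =233289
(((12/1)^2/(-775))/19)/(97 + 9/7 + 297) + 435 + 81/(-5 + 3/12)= 17028877917/40744075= 417.95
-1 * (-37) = 37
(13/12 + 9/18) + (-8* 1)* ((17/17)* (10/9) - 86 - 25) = 880.69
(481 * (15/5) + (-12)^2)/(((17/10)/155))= 2459850/17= 144697.06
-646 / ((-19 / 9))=306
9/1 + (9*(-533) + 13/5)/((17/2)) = -47179/85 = -555.05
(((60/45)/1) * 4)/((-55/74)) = -1184/165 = -7.18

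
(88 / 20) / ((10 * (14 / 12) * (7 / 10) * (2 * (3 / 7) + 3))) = 44 / 315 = 0.14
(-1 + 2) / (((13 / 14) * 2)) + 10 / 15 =47 / 39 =1.21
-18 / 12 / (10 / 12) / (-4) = 9 / 20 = 0.45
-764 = -764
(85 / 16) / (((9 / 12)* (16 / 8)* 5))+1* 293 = 7049 / 24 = 293.71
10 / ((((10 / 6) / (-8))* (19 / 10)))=-480 / 19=-25.26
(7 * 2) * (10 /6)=70 /3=23.33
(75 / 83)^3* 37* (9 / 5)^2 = 50574375 / 571787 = 88.45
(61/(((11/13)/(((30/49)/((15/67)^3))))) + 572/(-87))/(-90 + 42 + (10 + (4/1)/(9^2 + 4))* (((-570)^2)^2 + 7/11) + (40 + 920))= 117386447737/31704913668351371805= 0.00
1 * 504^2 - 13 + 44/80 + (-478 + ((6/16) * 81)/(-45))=2028199/8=253524.88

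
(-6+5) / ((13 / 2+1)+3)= -2 / 21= -0.10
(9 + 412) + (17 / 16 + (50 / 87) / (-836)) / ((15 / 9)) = 421.64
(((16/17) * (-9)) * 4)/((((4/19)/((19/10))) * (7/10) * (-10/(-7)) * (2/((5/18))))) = -722/17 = -42.47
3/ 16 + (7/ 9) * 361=40459/ 144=280.97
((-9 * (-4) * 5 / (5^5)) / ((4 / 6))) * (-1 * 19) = -1026 / 625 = -1.64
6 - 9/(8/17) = -105/8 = -13.12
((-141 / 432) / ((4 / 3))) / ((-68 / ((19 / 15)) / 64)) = 893 / 3060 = 0.29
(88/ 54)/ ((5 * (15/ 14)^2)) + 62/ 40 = 222821/ 121500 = 1.83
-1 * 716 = -716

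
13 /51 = 0.25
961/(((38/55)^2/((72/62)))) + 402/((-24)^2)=81045787/34656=2338.58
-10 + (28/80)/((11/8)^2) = -5938/605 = -9.81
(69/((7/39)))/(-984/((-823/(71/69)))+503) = 16979313/22270675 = 0.76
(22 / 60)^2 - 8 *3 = -21479 / 900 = -23.87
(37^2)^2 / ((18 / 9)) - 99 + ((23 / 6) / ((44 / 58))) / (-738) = 936981.49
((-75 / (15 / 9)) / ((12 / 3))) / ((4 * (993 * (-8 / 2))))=15 / 21184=0.00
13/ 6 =2.17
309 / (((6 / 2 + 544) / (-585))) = -180765 / 547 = -330.47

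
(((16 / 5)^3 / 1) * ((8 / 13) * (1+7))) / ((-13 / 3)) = -786432 / 21125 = -37.23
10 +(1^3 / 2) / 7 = 141 / 14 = 10.07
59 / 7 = 8.43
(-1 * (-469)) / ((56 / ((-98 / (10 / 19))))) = -62377 / 40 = -1559.42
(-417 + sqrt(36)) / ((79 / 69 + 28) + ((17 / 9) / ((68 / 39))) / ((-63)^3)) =-28364331492 / 2011377769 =-14.10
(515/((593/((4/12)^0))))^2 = 265225/351649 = 0.75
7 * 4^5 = 7168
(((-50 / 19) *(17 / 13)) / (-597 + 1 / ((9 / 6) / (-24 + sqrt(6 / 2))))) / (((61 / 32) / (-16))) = -0.05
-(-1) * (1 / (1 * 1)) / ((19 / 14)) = 14 / 19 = 0.74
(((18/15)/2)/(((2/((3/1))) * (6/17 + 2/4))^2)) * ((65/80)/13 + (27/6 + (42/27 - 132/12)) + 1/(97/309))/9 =-1369571/3915696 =-0.35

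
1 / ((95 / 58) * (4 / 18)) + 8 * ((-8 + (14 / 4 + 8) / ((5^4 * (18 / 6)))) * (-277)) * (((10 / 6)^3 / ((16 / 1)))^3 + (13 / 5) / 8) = 6189.08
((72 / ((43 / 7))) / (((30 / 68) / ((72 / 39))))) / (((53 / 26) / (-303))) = -83075328 / 11395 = -7290.51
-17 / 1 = -17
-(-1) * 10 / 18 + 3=3.56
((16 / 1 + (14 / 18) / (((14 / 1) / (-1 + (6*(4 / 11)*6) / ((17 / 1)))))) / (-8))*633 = -1264.99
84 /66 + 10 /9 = 236 /99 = 2.38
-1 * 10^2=-100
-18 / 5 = -3.60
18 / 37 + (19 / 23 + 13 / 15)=27818 / 12765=2.18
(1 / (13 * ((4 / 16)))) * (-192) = -768 / 13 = -59.08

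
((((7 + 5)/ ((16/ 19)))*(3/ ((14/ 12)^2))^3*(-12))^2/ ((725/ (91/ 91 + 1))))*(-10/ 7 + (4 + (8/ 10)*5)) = 60772.91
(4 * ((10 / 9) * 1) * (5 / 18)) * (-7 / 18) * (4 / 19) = -1400 / 13851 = -0.10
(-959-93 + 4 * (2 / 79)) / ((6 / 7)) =-96950 / 79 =-1227.22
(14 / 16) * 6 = 21 / 4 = 5.25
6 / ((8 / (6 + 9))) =45 / 4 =11.25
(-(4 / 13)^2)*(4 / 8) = -8 / 169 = -0.05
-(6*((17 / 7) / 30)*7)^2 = -289 / 25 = -11.56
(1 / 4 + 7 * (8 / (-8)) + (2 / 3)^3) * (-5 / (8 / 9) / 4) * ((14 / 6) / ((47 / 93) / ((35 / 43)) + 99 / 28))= 26468575 / 5195424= 5.09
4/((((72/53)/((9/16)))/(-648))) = -4293/4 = -1073.25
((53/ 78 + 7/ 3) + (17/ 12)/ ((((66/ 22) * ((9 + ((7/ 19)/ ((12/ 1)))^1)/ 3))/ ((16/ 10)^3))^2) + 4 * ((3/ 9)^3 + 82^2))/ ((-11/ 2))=-1250873150054377547/ 255759939703125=-4890.81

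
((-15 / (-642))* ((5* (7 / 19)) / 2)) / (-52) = -175 / 422864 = -0.00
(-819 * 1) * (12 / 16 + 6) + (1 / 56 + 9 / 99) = -5528.14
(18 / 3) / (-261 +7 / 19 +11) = -38 / 1581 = -0.02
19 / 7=2.71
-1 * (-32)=32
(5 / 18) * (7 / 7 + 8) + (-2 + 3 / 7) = 13 / 14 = 0.93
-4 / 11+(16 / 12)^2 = 140 / 99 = 1.41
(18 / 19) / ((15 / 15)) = 18 / 19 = 0.95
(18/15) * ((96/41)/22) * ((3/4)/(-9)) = -24/2255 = -0.01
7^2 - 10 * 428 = -4231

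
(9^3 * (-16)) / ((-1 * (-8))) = -1458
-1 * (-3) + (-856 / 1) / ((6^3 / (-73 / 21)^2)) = -534482 / 11907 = -44.89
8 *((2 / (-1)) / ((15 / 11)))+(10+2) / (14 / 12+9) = -9656 / 915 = -10.55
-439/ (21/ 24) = -3512/ 7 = -501.71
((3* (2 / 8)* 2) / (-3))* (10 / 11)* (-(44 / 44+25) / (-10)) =-1.18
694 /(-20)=-347 /10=-34.70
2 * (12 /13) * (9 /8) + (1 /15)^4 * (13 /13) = 1366888 /658125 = 2.08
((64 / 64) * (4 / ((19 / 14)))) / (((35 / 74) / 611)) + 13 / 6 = 3809.66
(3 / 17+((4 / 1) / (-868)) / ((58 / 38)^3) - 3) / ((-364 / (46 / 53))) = 5845505821 / 867860468566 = 0.01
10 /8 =5 /4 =1.25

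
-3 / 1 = -3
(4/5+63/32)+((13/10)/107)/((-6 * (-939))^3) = 1059614871388739/382705145422560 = 2.77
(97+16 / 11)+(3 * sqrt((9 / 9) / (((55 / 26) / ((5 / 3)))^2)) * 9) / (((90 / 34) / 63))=33261 / 55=604.75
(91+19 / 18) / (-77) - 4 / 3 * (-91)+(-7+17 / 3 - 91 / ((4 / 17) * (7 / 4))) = -141643 / 1386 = -102.20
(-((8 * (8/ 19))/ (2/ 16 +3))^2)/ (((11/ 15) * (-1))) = 1.58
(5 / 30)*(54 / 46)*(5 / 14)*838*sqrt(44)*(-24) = -452520*sqrt(11) / 161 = -9321.98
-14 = -14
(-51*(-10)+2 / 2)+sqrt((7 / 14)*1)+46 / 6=sqrt(2) / 2+1556 / 3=519.37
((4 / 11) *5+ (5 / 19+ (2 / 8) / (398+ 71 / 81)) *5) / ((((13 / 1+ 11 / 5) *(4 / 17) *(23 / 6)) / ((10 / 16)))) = 0.14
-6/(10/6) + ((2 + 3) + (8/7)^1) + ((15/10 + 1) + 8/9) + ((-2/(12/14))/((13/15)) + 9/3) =51101/8190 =6.24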